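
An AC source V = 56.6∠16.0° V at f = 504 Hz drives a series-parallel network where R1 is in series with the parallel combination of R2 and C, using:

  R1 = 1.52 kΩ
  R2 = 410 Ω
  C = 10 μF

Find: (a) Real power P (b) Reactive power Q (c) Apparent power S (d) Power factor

Step 1 — Angular frequency: ω = 2π·f = 2π·504 = 3167 rad/s.
Step 2 — Component impedances:
  R1: Z = R = 1520 Ω
  R2: Z = R = 410 Ω
  C: Z = 1/(jωC) = -j/(ω·C) = 0 - j31.58 Ω
Step 3 — Parallel branch: R2 || C = 1/(1/R2 + 1/C) = 2.418 - j31.39 Ω.
Step 4 — Series with R1: Z_total = R1 + (R2 || C) = 1522 - j31.39 Ω = 1523∠-1.2° Ω.
Step 5 — Source phasor: V = 56.6∠16.0° V = 54.41 + j15.6 V.
Step 6 — Current: I = V / Z = 0.03551 + j0.01098 A = 0.03717∠17.2° A.
Step 7 — Complex power: S = V·I* = 2.103 - j0.04337 VA.
Step 8 — Real power: P = Re(S) = 2.103 W.
Step 9 — Reactive power: Q = Im(S) = -0.04337 VAR.
Step 10 — Apparent power: |S| = 2.104 VA.
Step 11 — Power factor: PF = P/|S| = 0.9998 (leading).

(a) P = 2.103 W  (b) Q = -0.04337 VAR  (c) S = 2.104 VA  (d) PF = 0.9998 (leading)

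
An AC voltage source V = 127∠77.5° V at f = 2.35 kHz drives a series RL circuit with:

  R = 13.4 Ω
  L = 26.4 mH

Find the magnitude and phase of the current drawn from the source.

Step 1 — Angular frequency: ω = 2π·f = 2π·2350 = 1.477e+04 rad/s.
Step 2 — Component impedances:
  R: Z = R = 13.4 Ω
  L: Z = jωL = j·1.477e+04·0.0264 = 0 + j389.8 Ω
Step 3 — Series combination: Z_total = R + L = 13.4 + j389.8 Ω = 390∠88.0° Ω.
Step 4 — Source phasor: V = 127∠77.5° V = 27.49 + j124 V.
Step 5 — Ohm's law: I = V / Z_total = (27.49 + j124) / (13.4 + j389.8) = 0.3201 - j0.05951 A.
Step 6 — Convert to polar: |I| = 0.3256 A, ∠I = -10.5°.

I = 0.3256∠-10.5° A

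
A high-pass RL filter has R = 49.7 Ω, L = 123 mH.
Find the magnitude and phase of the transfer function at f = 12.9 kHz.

Step 1 — Angular frequency: ω = 2π·1.29e+04 = 8.105e+04 rad/s.
Step 2 — Transfer function: H(jω) = jωL/(R + jωL).
Step 3 — Numerator jωL = j·9970; denominator R + jωL = 49.7 + j9970.
Step 4 — H = 1 + j0.004985.
Step 5 — Magnitude: |H| = 1 (-0.0 dB); phase: φ = 0.3°.

|H| = 1 (-0.0 dB), φ = 0.3°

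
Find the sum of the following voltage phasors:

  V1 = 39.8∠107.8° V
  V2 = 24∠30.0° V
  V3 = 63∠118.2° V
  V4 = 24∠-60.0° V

Step 1 — Convert each phasor to rectangular form:
  V1 = 39.8·(cos(107.8°) + j·sin(107.8°)) = -12.17 + j37.89 V
  V2 = 24·(cos(30.0°) + j·sin(30.0°)) = 20.78 + j12 V
  V3 = 63·(cos(118.2°) + j·sin(118.2°)) = -29.77 + j55.52 V
  V4 = 24·(cos(-60.0°) + j·sin(-60.0°)) = 12 - j20.78 V
Step 2 — Sum components: V_total = -9.153 + j84.63 V.
Step 3 — Convert to polar: |V_total| = 85.13 V, ∠V_total = 96.2°.

V_total = 85.13∠96.2° V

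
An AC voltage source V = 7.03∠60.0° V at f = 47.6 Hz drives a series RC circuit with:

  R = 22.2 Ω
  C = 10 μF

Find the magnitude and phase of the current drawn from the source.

Step 1 — Angular frequency: ω = 2π·f = 2π·47.6 = 299.1 rad/s.
Step 2 — Component impedances:
  R: Z = R = 22.2 Ω
  C: Z = 1/(jωC) = -j/(ω·C) = 0 - j334.4 Ω
Step 3 — Series combination: Z_total = R + C = 22.2 - j334.4 Ω = 335.1∠-86.2° Ω.
Step 4 — Source phasor: V = 7.03∠60.0° V = 3.515 + j6.088 V.
Step 5 — Ohm's law: I = V / Z_total = (3.515 + j6.088) / (22.2 - j334.4) = -0.01743 + j0.01167 A.
Step 6 — Convert to polar: |I| = 0.02098 A, ∠I = 146.2°.

I = 0.02098∠146.2° A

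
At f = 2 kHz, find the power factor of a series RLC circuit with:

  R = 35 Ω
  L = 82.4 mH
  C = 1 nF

Step 1 — Angular frequency: ω = 2π·f = 2π·2000 = 1.257e+04 rad/s.
Step 2 — Component impedances:
  R: Z = R = 35 Ω
  L: Z = jωL = j·1.257e+04·0.0824 = 0 + j1035 Ω
  C: Z = 1/(jωC) = -j/(ω·C) = 0 - j7.958e+04 Ω
Step 3 — Series combination: Z_total = R + L + C = 35 - j7.854e+04 Ω = 7.854e+04∠-90.0° Ω.
Step 4 — Power factor: PF = cos(φ) = Re(Z)/|Z| = 35/7.854e+04 = 0.0004456.
Step 5 — Type: Im(Z) = -7.854e+04 ⇒ leading (phase φ = -90.0°).

PF = 0.0004456 (leading, φ = -90.0°)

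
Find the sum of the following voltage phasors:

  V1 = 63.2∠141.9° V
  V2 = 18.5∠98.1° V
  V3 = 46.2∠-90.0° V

Step 1 — Convert each phasor to rectangular form:
  V1 = 63.2·(cos(141.9°) + j·sin(141.9°)) = -49.73 + j39 V
  V2 = 18.5·(cos(98.1°) + j·sin(98.1°)) = -2.607 + j18.32 V
  V3 = 46.2·(cos(-90.0°) + j·sin(-90.0°)) = 0 - j46.2 V
Step 2 — Sum components: V_total = -52.34 + j11.11 V.
Step 3 — Convert to polar: |V_total| = 53.51 V, ∠V_total = 168.0°.

V_total = 53.51∠168.0° V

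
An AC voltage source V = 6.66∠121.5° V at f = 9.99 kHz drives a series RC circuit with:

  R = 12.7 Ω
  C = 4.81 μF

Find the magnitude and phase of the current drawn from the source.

Step 1 — Angular frequency: ω = 2π·f = 2π·9990 = 6.277e+04 rad/s.
Step 2 — Component impedances:
  R: Z = R = 12.7 Ω
  C: Z = 1/(jωC) = -j/(ω·C) = 0 - j3.312 Ω
Step 3 — Series combination: Z_total = R + C = 12.7 - j3.312 Ω = 13.12∠-14.6° Ω.
Step 4 — Source phasor: V = 6.66∠121.5° V = -3.48 + j5.679 V.
Step 5 — Ohm's law: I = V / Z_total = (-3.48 + j5.679) / (12.7 - j3.312) = -0.3657 + j0.3517 A.
Step 6 — Convert to polar: |I| = 0.5074 A, ∠I = 136.1°.

I = 0.5074∠136.1° A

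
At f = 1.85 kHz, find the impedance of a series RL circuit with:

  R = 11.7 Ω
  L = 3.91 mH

Step 1 — Angular frequency: ω = 2π·f = 2π·1850 = 1.162e+04 rad/s.
Step 2 — Component impedances:
  R: Z = R = 11.7 Ω
  L: Z = jωL = j·1.162e+04·0.00391 = 0 + j45.45 Ω
Step 3 — Series combination: Z_total = R + L = 11.7 + j45.45 Ω = 46.93∠75.6° Ω.

Z = 11.7 + j45.45 Ω = 46.93∠75.6° Ω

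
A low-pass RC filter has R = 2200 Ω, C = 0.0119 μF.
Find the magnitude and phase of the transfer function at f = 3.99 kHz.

Step 1 — Angular frequency: ω = 2π·3990 = 2.507e+04 rad/s.
Step 2 — Transfer function: H(jω) = 1/(1 + jωRC).
Step 3 — Denominator: 1 + jωRC = 1 + j·2.507e+04·2200·1.19e-08 = 1 + j0.6563.
Step 4 — H = 0.6989 - j0.4587.
Step 5 — Magnitude: |H| = 0.836 (-1.6 dB); phase: φ = -33.3°.

|H| = 0.836 (-1.6 dB), φ = -33.3°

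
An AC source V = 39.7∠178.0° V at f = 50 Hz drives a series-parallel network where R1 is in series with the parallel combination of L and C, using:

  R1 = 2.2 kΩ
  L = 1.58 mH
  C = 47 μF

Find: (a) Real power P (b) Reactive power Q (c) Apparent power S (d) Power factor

Step 1 — Angular frequency: ω = 2π·f = 2π·50 = 314.2 rad/s.
Step 2 — Component impedances:
  R1: Z = R = 2200 Ω
  L: Z = jωL = j·314.2·0.00158 = 0 + j0.4964 Ω
  C: Z = 1/(jωC) = -j/(ω·C) = 0 - j67.73 Ω
Step 3 — Parallel branch: L || C = 1/(1/L + 1/C) = 0 + j0.5 Ω.
Step 4 — Series with R1: Z_total = R1 + (L || C) = 2200 + j0.5 Ω = 2200∠0.0° Ω.
Step 5 — Source phasor: V = 39.7∠178.0° V = -39.68 + j1.386 V.
Step 6 — Current: I = V / Z = -0.01803 + j0.0006339 A = 0.01805∠178.0° A.
Step 7 — Complex power: S = V·I* = 0.7164 + j0.0001628 VA.
Step 8 — Real power: P = Re(S) = 0.7164 W.
Step 9 — Reactive power: Q = Im(S) = 0.0001628 VAR.
Step 10 — Apparent power: |S| = 0.7164 VA.
Step 11 — Power factor: PF = P/|S| = 1 (lagging).

(a) P = 0.7164 W  (b) Q = 0.0001628 VAR  (c) S = 0.7164 VA  (d) PF = 1 (lagging)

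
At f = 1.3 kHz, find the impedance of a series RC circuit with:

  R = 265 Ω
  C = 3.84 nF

Step 1 — Angular frequency: ω = 2π·f = 2π·1300 = 8168 rad/s.
Step 2 — Component impedances:
  R: Z = R = 265 Ω
  C: Z = 1/(jωC) = -j/(ω·C) = 0 - j3.188e+04 Ω
Step 3 — Series combination: Z_total = R + C = 265 - j3.188e+04 Ω = 3.188e+04∠-89.5° Ω.

Z = 265 - j3.188e+04 Ω = 3.188e+04∠-89.5° Ω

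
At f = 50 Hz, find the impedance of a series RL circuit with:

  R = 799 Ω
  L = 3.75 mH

Step 1 — Angular frequency: ω = 2π·f = 2π·50 = 314.2 rad/s.
Step 2 — Component impedances:
  R: Z = R = 799 Ω
  L: Z = jωL = j·314.2·0.00375 = 0 + j1.178 Ω
Step 3 — Series combination: Z_total = R + L = 799 + j1.178 Ω = 799∠0.1° Ω.

Z = 799 + j1.178 Ω = 799∠0.1° Ω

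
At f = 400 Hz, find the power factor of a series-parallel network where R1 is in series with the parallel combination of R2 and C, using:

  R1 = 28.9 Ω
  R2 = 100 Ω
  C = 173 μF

Step 1 — Angular frequency: ω = 2π·f = 2π·400 = 2513 rad/s.
Step 2 — Component impedances:
  R1: Z = R = 28.9 Ω
  R2: Z = R = 100 Ω
  C: Z = 1/(jωC) = -j/(ω·C) = 0 - j2.3 Ω
Step 3 — Parallel branch: R2 || C = 1/(1/R2 + 1/C) = 0.05287 - j2.299 Ω.
Step 4 — Series with R1: Z_total = R1 + (R2 || C) = 28.95 - j2.299 Ω = 29.04∠-4.5° Ω.
Step 5 — Power factor: PF = cos(φ) = Re(Z)/|Z| = 28.95/29.04 = 0.9969.
Step 6 — Type: Im(Z) = -2.299 ⇒ leading (phase φ = -4.5°).

PF = 0.9969 (leading, φ = -4.5°)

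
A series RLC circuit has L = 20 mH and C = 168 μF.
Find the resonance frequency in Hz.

Step 1 — Resonance condition Im(Z)=0 gives ω₀ = 1/√(LC).
Step 2 — ω₀ = 1/√(0.02·0.000168) = 545.5 rad/s.
Step 3 — f₀ = ω₀/(2π) = 86.83 Hz.

f₀ = 86.83 Hz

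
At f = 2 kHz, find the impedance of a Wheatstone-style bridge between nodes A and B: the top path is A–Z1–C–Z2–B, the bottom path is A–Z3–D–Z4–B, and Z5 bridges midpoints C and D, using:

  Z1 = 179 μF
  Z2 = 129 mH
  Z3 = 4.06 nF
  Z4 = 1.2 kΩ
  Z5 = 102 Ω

Step 1 — Angular frequency: ω = 2π·f = 2π·2000 = 1.257e+04 rad/s.
Step 2 — Component impedances:
  Z1: Z = 1/(jωC) = -j/(ω·C) = 0 - j0.4446 Ω
  Z2: Z = jωL = j·1.257e+04·0.129 = 0 + j1621 Ω
  Z3: Z = 1/(jωC) = -j/(ω·C) = 0 - j1.96e+04 Ω
  Z4: Z = R = 1200 Ω
  Z5: Z = R = 102 Ω
Step 3 — Bridge requires nodal analysis (the Z5 bridge couples midpoints C and D, so the two paths cannot be reduced to a simple series/parallel combination). Setting node B to ground and injecting 1 A at node A, the 3-node admittance system at A, C, D solves to V_A = Z_AB = 791.8 + j635.2 Ω = 1015∠38.7° Ω.

Z = 791.8 + j635.2 Ω = 1015∠38.7° Ω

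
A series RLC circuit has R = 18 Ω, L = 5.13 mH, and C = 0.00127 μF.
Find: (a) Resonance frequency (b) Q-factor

Step 1 — Resonance condition Im(Z)=0 gives ω₀ = 1/√(LC).
Step 2 — ω₀ = 1/√(0.00513·1.27e-09) = 3.918e+05 rad/s.
Step 3 — f₀ = ω₀/(2π) = 6.235e+04 Hz.
Step 4 — Series Q: Q = ω₀L/R = 3.918e+05·0.00513/18 = 111.7.

(a) f₀ = 6.235e+04 Hz  (b) Q = 111.7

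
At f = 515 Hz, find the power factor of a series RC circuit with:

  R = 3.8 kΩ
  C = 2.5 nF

Step 1 — Angular frequency: ω = 2π·f = 2π·515 = 3236 rad/s.
Step 2 — Component impedances:
  R: Z = R = 3800 Ω
  C: Z = 1/(jωC) = -j/(ω·C) = 0 - j1.236e+05 Ω
Step 3 — Series combination: Z_total = R + C = 3800 - j1.236e+05 Ω = 1.237e+05∠-88.2° Ω.
Step 4 — Power factor: PF = cos(φ) = Re(Z)/|Z| = 3800/1.2367e+05 = 0.03073.
Step 5 — Type: Im(Z) = -1.236e+05 ⇒ leading (phase φ = -88.2°).

PF = 0.03073 (leading, φ = -88.2°)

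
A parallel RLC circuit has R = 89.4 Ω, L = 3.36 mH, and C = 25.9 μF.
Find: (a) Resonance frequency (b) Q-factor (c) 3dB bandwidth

Step 1 — Resonance: ω₀ = 1/√(LC) = 1/√(0.00336·2.59e-05) = 3390 rad/s.
Step 2 — f₀ = ω₀/(2π) = 539.5 Hz.
Step 3 — Parallel Q: Q = R/(ω₀L) = 89.4/(3390·0.00336) = 7.849.
Step 4 — Bandwidth: Δω = ω₀/Q = 431.9 rad/s; BW = Δω/(2π) = 68.74 Hz.

(a) f₀ = 539.5 Hz  (b) Q = 7.849  (c) BW = 68.74 Hz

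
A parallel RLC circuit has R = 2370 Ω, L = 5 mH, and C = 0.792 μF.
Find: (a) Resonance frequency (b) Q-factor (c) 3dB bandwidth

Step 1 — Resonance: ω₀ = 1/√(LC) = 1/√(0.005·7.92e-07) = 1.589e+04 rad/s.
Step 2 — f₀ = ω₀/(2π) = 2529 Hz.
Step 3 — Parallel Q: Q = R/(ω₀L) = 2370/(1.589e+04·0.005) = 29.83.
Step 4 — Bandwidth: Δω = ω₀/Q = 532.8 rad/s; BW = Δω/(2π) = 84.79 Hz.

(a) f₀ = 2529 Hz  (b) Q = 29.83  (c) BW = 84.79 Hz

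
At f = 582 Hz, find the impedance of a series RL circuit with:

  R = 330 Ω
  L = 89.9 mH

Step 1 — Angular frequency: ω = 2π·f = 2π·582 = 3657 rad/s.
Step 2 — Component impedances:
  R: Z = R = 330 Ω
  L: Z = jωL = j·3657·0.0899 = 0 + j328.7 Ω
Step 3 — Series combination: Z_total = R + L = 330 + j328.7 Ω = 465.8∠44.9° Ω.

Z = 330 + j328.7 Ω = 465.8∠44.9° Ω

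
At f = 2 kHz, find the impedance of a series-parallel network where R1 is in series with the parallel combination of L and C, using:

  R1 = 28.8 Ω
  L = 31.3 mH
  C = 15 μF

Step 1 — Angular frequency: ω = 2π·f = 2π·2000 = 1.257e+04 rad/s.
Step 2 — Component impedances:
  R1: Z = R = 28.8 Ω
  L: Z = jωL = j·1.257e+04·0.0313 = 0 + j393.3 Ω
  C: Z = 1/(jωC) = -j/(ω·C) = 0 - j5.305 Ω
Step 3 — Parallel branch: L || C = 1/(1/L + 1/C) = 0 - j5.378 Ω.
Step 4 — Series with R1: Z_total = R1 + (L || C) = 28.8 - j5.378 Ω = 29.3∠-10.6° Ω.

Z = 28.8 - j5.378 Ω = 29.3∠-10.6° Ω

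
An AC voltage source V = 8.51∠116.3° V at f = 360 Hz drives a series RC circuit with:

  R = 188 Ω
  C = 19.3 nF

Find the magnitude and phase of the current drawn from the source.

Step 1 — Angular frequency: ω = 2π·f = 2π·360 = 2262 rad/s.
Step 2 — Component impedances:
  R: Z = R = 188 Ω
  C: Z = 1/(jωC) = -j/(ω·C) = 0 - j2.291e+04 Ω
Step 3 — Series combination: Z_total = R + C = 188 - j2.291e+04 Ω = 2.291e+04∠-89.5° Ω.
Step 4 — Source phasor: V = 8.51∠116.3° V = -3.771 + j7.629 V.
Step 5 — Ohm's law: I = V / Z_total = (-3.771 + j7.629) / (188 - j2.291e+04) = -0.0003344 - j0.0001619 A.
Step 6 — Convert to polar: |I| = 0.0003715 A, ∠I = -154.2°.

I = 0.0003715∠-154.2° A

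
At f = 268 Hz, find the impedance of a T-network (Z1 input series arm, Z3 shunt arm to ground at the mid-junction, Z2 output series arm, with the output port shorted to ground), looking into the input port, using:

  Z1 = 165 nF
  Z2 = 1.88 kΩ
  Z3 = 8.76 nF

Step 1 — Angular frequency: ω = 2π·f = 2π·268 = 1684 rad/s.
Step 2 — Component impedances:
  Z1: Z = 1/(jωC) = -j/(ω·C) = 0 - j3599 Ω
  Z2: Z = R = 1880 Ω
  Z3: Z = 1/(jωC) = -j/(ω·C) = 0 - j6.779e+04 Ω
Step 3 — With the output port shorted to ground, the output series arm Z2 runs from the junction to ground; the shunt arm Z3 also runs from the junction to ground. They appear in parallel: Z3 || Z2 = 1879 - j52.1 Ω.
Step 4 — Series with input arm Z1: Z_in = Z1 + (Z3 || Z2) = 1879 - j3651 Ω = 4106∠-62.8° Ω.

Z = 1879 - j3651 Ω = 4106∠-62.8° Ω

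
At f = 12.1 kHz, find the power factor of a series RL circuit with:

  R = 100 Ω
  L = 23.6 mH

Step 1 — Angular frequency: ω = 2π·f = 2π·1.21e+04 = 7.603e+04 rad/s.
Step 2 — Component impedances:
  R: Z = R = 100 Ω
  L: Z = jωL = j·7.603e+04·0.0236 = 0 + j1794 Ω
Step 3 — Series combination: Z_total = R + L = 100 + j1794 Ω = 1797∠86.8° Ω.
Step 4 — Power factor: PF = cos(φ) = Re(Z)/|Z| = 100/1797 = 0.05565.
Step 5 — Type: Im(Z) = 1794 ⇒ lagging (phase φ = 86.8°).

PF = 0.05565 (lagging, φ = 86.8°)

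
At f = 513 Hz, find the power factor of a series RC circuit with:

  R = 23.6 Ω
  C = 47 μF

Step 1 — Angular frequency: ω = 2π·f = 2π·513 = 3223 rad/s.
Step 2 — Component impedances:
  R: Z = R = 23.6 Ω
  C: Z = 1/(jωC) = -j/(ω·C) = 0 - j6.601 Ω
Step 3 — Series combination: Z_total = R + C = 23.6 - j6.601 Ω = 24.51∠-15.6° Ω.
Step 4 — Power factor: PF = cos(φ) = Re(Z)/|Z| = 23.6/24.506 = 0.963.
Step 5 — Type: Im(Z) = -6.601 ⇒ leading (phase φ = -15.6°).

PF = 0.963 (leading, φ = -15.6°)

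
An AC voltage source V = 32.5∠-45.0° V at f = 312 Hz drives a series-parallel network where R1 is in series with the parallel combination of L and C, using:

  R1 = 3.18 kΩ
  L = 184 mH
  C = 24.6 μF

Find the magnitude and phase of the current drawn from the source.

Step 1 — Angular frequency: ω = 2π·f = 2π·312 = 1960 rad/s.
Step 2 — Component impedances:
  R1: Z = R = 3180 Ω
  L: Z = jωL = j·1960·0.184 = 0 + j360.7 Ω
  C: Z = 1/(jωC) = -j/(ω·C) = 0 - j20.74 Ω
Step 3 — Parallel branch: L || C = 1/(1/L + 1/C) = 0 - j22 Ω.
Step 4 — Series with R1: Z_total = R1 + (L || C) = 3180 - j22 Ω = 3180∠-0.4° Ω.
Step 5 — Source phasor: V = 32.5∠-45.0° V = 22.98 - j22.98 V.
Step 6 — Ohm's law: I = V / Z_total = (22.98 - j22.98) / (3180 - j22) = 0.007276 - j0.007176 A.
Step 7 — Convert to polar: |I| = 0.01022 A, ∠I = -44.6°.

I = 0.01022∠-44.6° A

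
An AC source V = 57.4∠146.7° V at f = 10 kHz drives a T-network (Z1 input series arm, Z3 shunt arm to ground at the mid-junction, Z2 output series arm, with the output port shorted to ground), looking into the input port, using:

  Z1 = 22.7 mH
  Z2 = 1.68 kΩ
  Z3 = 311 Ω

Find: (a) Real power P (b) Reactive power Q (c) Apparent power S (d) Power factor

Step 1 — Angular frequency: ω = 2π·f = 2π·1e+04 = 6.283e+04 rad/s.
Step 2 — Component impedances:
  Z1: Z = jωL = j·6.283e+04·0.0227 = 0 + j1426 Ω
  Z2: Z = R = 1680 Ω
  Z3: Z = R = 311 Ω
Step 3 — With the output port shorted to ground, the output series arm Z2 runs from the junction to ground; the shunt arm Z3 also runs from the junction to ground. They appear in parallel: Z3 || Z2 = 262.4 Ω.
Step 4 — Series with input arm Z1: Z_in = Z1 + (Z3 || Z2) = 262.4 + j1426 Ω = 1450∠79.6° Ω.
Step 5 — Source phasor: V = 57.4∠146.7° V = -47.98 + j31.51 V.
Step 6 — Current: I = V / Z = 0.01539 + j0.03647 A = 0.03958∠67.1° A.
Step 7 — Complex power: S = V·I* = 0.4111 + j2.234 VA.
Step 8 — Real power: P = Re(S) = 0.4111 W.
Step 9 — Reactive power: Q = Im(S) = 2.234 VAR.
Step 10 — Apparent power: |S| = 2.272 VA.
Step 11 — Power factor: PF = P/|S| = 0.181 (lagging).

(a) P = 0.4111 W  (b) Q = 2.234 VAR  (c) S = 2.272 VA  (d) PF = 0.181 (lagging)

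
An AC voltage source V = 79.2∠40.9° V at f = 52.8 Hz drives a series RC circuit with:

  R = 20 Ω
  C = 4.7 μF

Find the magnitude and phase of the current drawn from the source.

Step 1 — Angular frequency: ω = 2π·f = 2π·52.8 = 331.8 rad/s.
Step 2 — Component impedances:
  R: Z = R = 20 Ω
  C: Z = 1/(jωC) = -j/(ω·C) = 0 - j641.3 Ω
Step 3 — Series combination: Z_total = R + C = 20 - j641.3 Ω = 641.7∠-88.2° Ω.
Step 4 — Source phasor: V = 79.2∠40.9° V = 59.86 + j51.86 V.
Step 5 — Ohm's law: I = V / Z_total = (59.86 + j51.86) / (20 - j641.3) = -0.07787 + j0.09577 A.
Step 6 — Convert to polar: |I| = 0.1234 A, ∠I = 129.1°.

I = 0.1234∠129.1° A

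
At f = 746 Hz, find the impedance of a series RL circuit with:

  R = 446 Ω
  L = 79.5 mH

Step 1 — Angular frequency: ω = 2π·f = 2π·746 = 4687 rad/s.
Step 2 — Component impedances:
  R: Z = R = 446 Ω
  L: Z = jωL = j·4687·0.0795 = 0 + j372.6 Ω
Step 3 — Series combination: Z_total = R + L = 446 + j372.6 Ω = 581.2∠39.9° Ω.

Z = 446 + j372.6 Ω = 581.2∠39.9° Ω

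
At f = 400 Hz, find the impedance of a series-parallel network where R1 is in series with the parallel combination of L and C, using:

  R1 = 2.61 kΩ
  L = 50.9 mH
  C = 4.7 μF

Step 1 — Angular frequency: ω = 2π·f = 2π·400 = 2513 rad/s.
Step 2 — Component impedances:
  R1: Z = R = 2610 Ω
  L: Z = jωL = j·2513·0.0509 = 0 + j127.9 Ω
  C: Z = 1/(jωC) = -j/(ω·C) = 0 - j84.66 Ω
Step 3 — Parallel branch: L || C = 1/(1/L + 1/C) = 0 - j250.3 Ω.
Step 4 — Series with R1: Z_total = R1 + (L || C) = 2610 - j250.3 Ω = 2622∠-5.5° Ω.

Z = 2610 - j250.3 Ω = 2622∠-5.5° Ω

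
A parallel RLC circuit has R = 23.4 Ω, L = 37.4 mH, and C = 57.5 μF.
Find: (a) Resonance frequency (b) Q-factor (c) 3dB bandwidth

Step 1 — Resonance: ω₀ = 1/√(LC) = 1/√(0.0374·5.75e-05) = 681.9 rad/s.
Step 2 — f₀ = ω₀/(2π) = 108.5 Hz.
Step 3 — Parallel Q: Q = R/(ω₀L) = 23.4/(681.9·0.0374) = 0.9175.
Step 4 — Bandwidth: Δω = ω₀/Q = 743.2 rad/s; BW = Δω/(2π) = 118.3 Hz.

(a) f₀ = 108.5 Hz  (b) Q = 0.9175  (c) BW = 118.3 Hz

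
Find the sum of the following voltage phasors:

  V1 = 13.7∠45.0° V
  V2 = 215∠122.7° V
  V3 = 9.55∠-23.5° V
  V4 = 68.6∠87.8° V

Step 1 — Convert each phasor to rectangular form:
  V1 = 13.7·(cos(45.0°) + j·sin(45.0°)) = 9.687 + j9.687 V
  V2 = 215·(cos(122.7°) + j·sin(122.7°)) = -116.2 + j180.9 V
  V3 = 9.55·(cos(-23.5°) + j·sin(-23.5°)) = 8.758 - j3.808 V
  V4 = 68.6·(cos(87.8°) + j·sin(87.8°)) = 2.633 + j68.55 V
Step 2 — Sum components: V_total = -95.07 + j255.4 V.
Step 3 — Convert to polar: |V_total| = 272.5 V, ∠V_total = 110.4°.

V_total = 272.5∠110.4° V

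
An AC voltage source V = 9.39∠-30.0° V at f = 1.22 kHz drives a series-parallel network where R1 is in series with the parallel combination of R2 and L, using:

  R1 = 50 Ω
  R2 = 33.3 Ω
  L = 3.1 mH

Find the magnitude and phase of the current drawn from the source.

Step 1 — Angular frequency: ω = 2π·f = 2π·1220 = 7665 rad/s.
Step 2 — Component impedances:
  R1: Z = R = 50 Ω
  R2: Z = R = 33.3 Ω
  L: Z = jωL = j·7665·0.0031 = 0 + j23.76 Ω
Step 3 — Parallel branch: R2 || L = 1/(1/R2 + 1/L) = 11.24 + j15.75 Ω.
Step 4 — Series with R1: Z_total = R1 + (R2 || L) = 61.24 + j15.75 Ω = 63.23∠14.4° Ω.
Step 5 — Source phasor: V = 9.39∠-30.0° V = 8.132 - j4.695 V.
Step 6 — Ohm's law: I = V / Z_total = (8.132 - j4.695) / (61.24 + j15.75) = 0.1061 - j0.1039 A.
Step 7 — Convert to polar: |I| = 0.1485 A, ∠I = -44.4°.

I = 0.1485∠-44.4° A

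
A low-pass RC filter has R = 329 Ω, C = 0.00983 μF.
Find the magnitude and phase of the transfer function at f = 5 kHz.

Step 1 — Angular frequency: ω = 2π·5000 = 3.142e+04 rad/s.
Step 2 — Transfer function: H(jω) = 1/(1 + jωRC).
Step 3 — Denominator: 1 + jωRC = 1 + j·3.142e+04·329·9.83e-09 = 1 + j0.1016.
Step 4 — H = 0.9898 - j0.1006.
Step 5 — Magnitude: |H| = 0.9949 (-0.0 dB); phase: φ = -5.8°.

|H| = 0.9949 (-0.0 dB), φ = -5.8°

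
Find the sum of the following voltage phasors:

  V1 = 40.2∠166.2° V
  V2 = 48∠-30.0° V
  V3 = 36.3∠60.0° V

Step 1 — Convert each phasor to rectangular form:
  V1 = 40.2·(cos(166.2°) + j·sin(166.2°)) = -39.04 + j9.589 V
  V2 = 48·(cos(-30.0°) + j·sin(-30.0°)) = 41.57 - j24 V
  V3 = 36.3·(cos(60.0°) + j·sin(60.0°)) = 18.15 + j31.44 V
Step 2 — Sum components: V_total = 20.68 + j17.03 V.
Step 3 — Convert to polar: |V_total| = 26.79 V, ∠V_total = 39.5°.

V_total = 26.79∠39.5° V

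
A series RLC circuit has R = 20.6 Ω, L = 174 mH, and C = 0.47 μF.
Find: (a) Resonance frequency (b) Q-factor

Step 1 — Resonance condition Im(Z)=0 gives ω₀ = 1/√(LC).
Step 2 — ω₀ = 1/√(0.174·4.7e-07) = 3497 rad/s.
Step 3 — f₀ = ω₀/(2π) = 556.5 Hz.
Step 4 — Series Q: Q = ω₀L/R = 3497·0.174/20.6 = 29.54.

(a) f₀ = 556.5 Hz  (b) Q = 29.54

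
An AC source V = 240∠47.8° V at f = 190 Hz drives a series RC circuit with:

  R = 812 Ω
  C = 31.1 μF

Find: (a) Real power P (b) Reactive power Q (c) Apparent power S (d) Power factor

Step 1 — Angular frequency: ω = 2π·f = 2π·190 = 1194 rad/s.
Step 2 — Component impedances:
  R: Z = R = 812 Ω
  C: Z = 1/(jωC) = -j/(ω·C) = 0 - j26.93 Ω
Step 3 — Series combination: Z_total = R + C = 812 - j26.93 Ω = 812.4∠-1.9° Ω.
Step 4 — Source phasor: V = 240∠47.8° V = 161.2 + j177.8 V.
Step 5 — Current: I = V / Z = 0.1911 + j0.2253 A = 0.2954∠49.7° A.
Step 6 — Complex power: S = V·I* = 70.86 - j2.35 VA.
Step 7 — Real power: P = Re(S) = 70.86 W.
Step 8 — Reactive power: Q = Im(S) = -2.35 VAR.
Step 9 — Apparent power: |S| = 70.9 VA.
Step 10 — Power factor: PF = P/|S| = 0.9995 (leading).

(a) P = 70.86 W  (b) Q = -2.35 VAR  (c) S = 70.9 VA  (d) PF = 0.9995 (leading)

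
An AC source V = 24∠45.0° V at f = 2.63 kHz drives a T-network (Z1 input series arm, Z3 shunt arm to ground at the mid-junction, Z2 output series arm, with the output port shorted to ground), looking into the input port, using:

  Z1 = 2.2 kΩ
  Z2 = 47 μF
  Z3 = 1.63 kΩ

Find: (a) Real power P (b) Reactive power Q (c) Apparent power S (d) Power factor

Step 1 — Angular frequency: ω = 2π·f = 2π·2630 = 1.652e+04 rad/s.
Step 2 — Component impedances:
  Z1: Z = R = 2200 Ω
  Z2: Z = 1/(jωC) = -j/(ω·C) = 0 - j1.288 Ω
  Z3: Z = R = 1630 Ω
Step 3 — With the output port shorted to ground, the output series arm Z2 runs from the junction to ground; the shunt arm Z3 also runs from the junction to ground. They appear in parallel: Z3 || Z2 = 0.001017 - j1.288 Ω.
Step 4 — Series with input arm Z1: Z_in = Z1 + (Z3 || Z2) = 2200 - j1.288 Ω = 2200∠-0.0° Ω.
Step 5 — Source phasor: V = 24∠45.0° V = 16.97 + j16.97 V.
Step 6 — Current: I = V / Z = 0.007709 + j0.007718 A = 0.01091∠45.0° A.
Step 7 — Complex power: S = V·I* = 0.2618 - j0.0001532 VA.
Step 8 — Real power: P = Re(S) = 0.2618 W.
Step 9 — Reactive power: Q = Im(S) = -0.0001532 VAR.
Step 10 — Apparent power: |S| = 0.2618 VA.
Step 11 — Power factor: PF = P/|S| = 1 (leading).

(a) P = 0.2618 W  (b) Q = -0.0001532 VAR  (c) S = 0.2618 VA  (d) PF = 1 (leading)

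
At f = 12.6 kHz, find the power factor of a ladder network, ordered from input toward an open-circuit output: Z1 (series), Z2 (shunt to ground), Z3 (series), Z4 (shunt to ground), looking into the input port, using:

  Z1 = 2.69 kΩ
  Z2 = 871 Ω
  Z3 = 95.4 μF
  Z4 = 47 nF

Step 1 — Angular frequency: ω = 2π·f = 2π·1.26e+04 = 7.917e+04 rad/s.
Step 2 — Component impedances:
  Z1: Z = R = 2690 Ω
  Z2: Z = R = 871 Ω
  Z3: Z = 1/(jωC) = -j/(ω·C) = 0 - j0.1324 Ω
  Z4: Z = 1/(jωC) = -j/(ω·C) = 0 - j268.8 Ω
Step 3 — Ladder network (open output): work backward from the far end, alternating series and parallel combinations. Z_in = 2766 - j245.5 Ω = 2777∠-5.1° Ω.
Step 4 — Power factor: PF = cos(φ) = Re(Z)/|Z| = 2765.8/2776.7 = 0.9961.
Step 5 — Type: Im(Z) = -245.5 ⇒ leading (phase φ = -5.1°).

PF = 0.9961 (leading, φ = -5.1°)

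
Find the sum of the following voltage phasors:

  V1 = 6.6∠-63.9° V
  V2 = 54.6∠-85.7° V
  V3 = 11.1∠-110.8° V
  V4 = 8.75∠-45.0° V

Step 1 — Convert each phasor to rectangular form:
  V1 = 6.6·(cos(-63.9°) + j·sin(-63.9°)) = 2.904 - j5.927 V
  V2 = 54.6·(cos(-85.7°) + j·sin(-85.7°)) = 4.094 - j54.45 V
  V3 = 11.1·(cos(-110.8°) + j·sin(-110.8°)) = -3.942 - j10.38 V
  V4 = 8.75·(cos(-45.0°) + j·sin(-45.0°)) = 6.187 - j6.187 V
Step 2 — Sum components: V_total = 9.243 - j76.94 V.
Step 3 — Convert to polar: |V_total| = 77.49 V, ∠V_total = -83.1°.

V_total = 77.49∠-83.1° V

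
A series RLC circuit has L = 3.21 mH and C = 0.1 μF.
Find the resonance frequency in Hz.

Step 1 — Resonance condition Im(Z)=0 gives ω₀ = 1/√(LC).
Step 2 — ω₀ = 1/√(0.00321·1e-07) = 5.581e+04 rad/s.
Step 3 — f₀ = ω₀/(2π) = 8883 Hz.

f₀ = 8883 Hz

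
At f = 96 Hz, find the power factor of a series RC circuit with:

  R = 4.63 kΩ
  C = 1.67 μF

Step 1 — Angular frequency: ω = 2π·f = 2π·96 = 603.2 rad/s.
Step 2 — Component impedances:
  R: Z = R = 4630 Ω
  C: Z = 1/(jωC) = -j/(ω·C) = 0 - j992.7 Ω
Step 3 — Series combination: Z_total = R + C = 4630 - j992.7 Ω = 4735∠-12.1° Ω.
Step 4 — Power factor: PF = cos(φ) = Re(Z)/|Z| = 4630/4735 = 0.9778.
Step 5 — Type: Im(Z) = -992.7 ⇒ leading (phase φ = -12.1°).

PF = 0.9778 (leading, φ = -12.1°)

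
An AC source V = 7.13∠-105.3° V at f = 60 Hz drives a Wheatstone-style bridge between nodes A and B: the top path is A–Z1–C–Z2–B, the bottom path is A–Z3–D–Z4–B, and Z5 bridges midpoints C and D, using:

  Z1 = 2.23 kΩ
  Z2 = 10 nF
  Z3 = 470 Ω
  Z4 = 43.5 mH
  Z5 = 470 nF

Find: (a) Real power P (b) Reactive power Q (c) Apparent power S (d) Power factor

Step 1 — Angular frequency: ω = 2π·f = 2π·60 = 377 rad/s.
Step 2 — Component impedances:
  Z1: Z = R = 2230 Ω
  Z2: Z = 1/(jωC) = -j/(ω·C) = 0 - j2.653e+05 Ω
  Z3: Z = R = 470 Ω
  Z4: Z = jωL = j·377·0.0435 = 0 + j16.4 Ω
  Z5: Z = 1/(jωC) = -j/(ω·C) = 0 - j5644 Ω
Step 3 — Bridge requires nodal analysis (the Z5 bridge couples midpoints C and D, so the two paths cannot be reduced to a simple series/parallel combination). Setting node B to ground and injecting 1 A at node A, the 3-node admittance system at A, C, D solves to V_A = Z_AB = 454.3 - j15.89 Ω = 454.6∠-2.0° Ω.
Step 4 — Source phasor: V = 7.13∠-105.3° V = -1.881 - j6.877 V.
Step 5 — Current: I = V / Z = -0.003607 - j0.01527 A = 0.01569∠-103.3° A.
Step 6 — Complex power: S = V·I* = 0.1118 - j0.00391 VA.
Step 7 — Real power: P = Re(S) = 0.1118 W.
Step 8 — Reactive power: Q = Im(S) = -0.00391 VAR.
Step 9 — Apparent power: |S| = 0.1118 VA.
Step 10 — Power factor: PF = P/|S| = 0.9994 (leading).

(a) P = 0.1118 W  (b) Q = -0.00391 VAR  (c) S = 0.1118 VA  (d) PF = 0.9994 (leading)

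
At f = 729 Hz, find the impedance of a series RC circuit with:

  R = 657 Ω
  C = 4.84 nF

Step 1 — Angular frequency: ω = 2π·f = 2π·729 = 4580 rad/s.
Step 2 — Component impedances:
  R: Z = R = 657 Ω
  C: Z = 1/(jωC) = -j/(ω·C) = 0 - j4.511e+04 Ω
Step 3 — Series combination: Z_total = R + C = 657 - j4.511e+04 Ω = 4.511e+04∠-89.2° Ω.

Z = 657 - j4.511e+04 Ω = 4.511e+04∠-89.2° Ω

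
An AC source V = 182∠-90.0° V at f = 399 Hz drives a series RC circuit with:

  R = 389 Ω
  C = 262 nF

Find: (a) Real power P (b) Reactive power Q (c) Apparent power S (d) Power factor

Step 1 — Angular frequency: ω = 2π·f = 2π·399 = 2507 rad/s.
Step 2 — Component impedances:
  R: Z = R = 389 Ω
  C: Z = 1/(jωC) = -j/(ω·C) = 0 - j1522 Ω
Step 3 — Series combination: Z_total = R + C = 389 - j1522 Ω = 1571∠-75.7° Ω.
Step 4 — Source phasor: V = 182∠-90.0° V = 0 - j182 V.
Step 5 — Current: I = V / Z = 0.1122 - j0.02867 A = 0.1158∠-14.3° A.
Step 6 — Complex power: S = V·I* = 5.218 - j20.42 VA.
Step 7 — Real power: P = Re(S) = 5.218 W.
Step 8 — Reactive power: Q = Im(S) = -20.42 VAR.
Step 9 — Apparent power: |S| = 21.08 VA.
Step 10 — Power factor: PF = P/|S| = 0.2476 (leading).

(a) P = 5.218 W  (b) Q = -20.42 VAR  (c) S = 21.08 VA  (d) PF = 0.2476 (leading)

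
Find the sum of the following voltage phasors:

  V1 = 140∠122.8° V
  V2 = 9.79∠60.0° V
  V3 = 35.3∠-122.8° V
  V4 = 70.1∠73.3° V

Step 1 — Convert each phasor to rectangular form:
  V1 = 140·(cos(122.8°) + j·sin(122.8°)) = -75.84 + j117.7 V
  V2 = 9.79·(cos(60.0°) + j·sin(60.0°)) = 4.895 + j8.478 V
  V3 = 35.3·(cos(-122.8°) + j·sin(-122.8°)) = -19.12 - j29.67 V
  V4 = 70.1·(cos(73.3°) + j·sin(73.3°)) = 20.14 + j67.14 V
Step 2 — Sum components: V_total = -69.92 + j163.6 V.
Step 3 — Convert to polar: |V_total| = 177.9 V, ∠V_total = 113.1°.

V_total = 177.9∠113.1° V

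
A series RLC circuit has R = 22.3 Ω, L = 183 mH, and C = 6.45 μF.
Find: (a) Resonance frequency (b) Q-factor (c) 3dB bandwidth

Step 1 — Resonance condition Im(Z)=0 gives ω₀ = 1/√(LC).
Step 2 — ω₀ = 1/√(0.183·6.45e-06) = 920.4 rad/s.
Step 3 — f₀ = ω₀/(2π) = 146.5 Hz.
Step 4 — Series Q: Q = ω₀L/R = 920.4·0.183/22.3 = 7.553.
Step 5 — 3dB bandwidth: Δω = ω₀/Q = 121.9 rad/s; BW = Δω/(2π) = 19.39 Hz.

(a) f₀ = 146.5 Hz  (b) Q = 7.553  (c) BW = 19.39 Hz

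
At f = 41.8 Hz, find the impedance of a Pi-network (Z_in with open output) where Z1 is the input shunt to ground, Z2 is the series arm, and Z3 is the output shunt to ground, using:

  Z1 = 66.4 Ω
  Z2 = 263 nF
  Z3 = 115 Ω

Step 1 — Angular frequency: ω = 2π·f = 2π·41.8 = 262.6 rad/s.
Step 2 — Component impedances:
  Z1: Z = R = 66.4 Ω
  Z2: Z = 1/(jωC) = -j/(ω·C) = 0 - j1.448e+04 Ω
  Z3: Z = R = 115 Ω
Step 3 — With open output, the series arm Z2 and the output shunt Z3 appear in series to ground: Z2 + Z3 = 115 - j1.448e+04 Ω.
Step 4 — Parallel with input shunt Z1: Z_in = Z1 || (Z2 + Z3) = 66.4 - j0.3045 Ω = 66.4∠-0.3° Ω.

Z = 66.4 - j0.3045 Ω = 66.4∠-0.3° Ω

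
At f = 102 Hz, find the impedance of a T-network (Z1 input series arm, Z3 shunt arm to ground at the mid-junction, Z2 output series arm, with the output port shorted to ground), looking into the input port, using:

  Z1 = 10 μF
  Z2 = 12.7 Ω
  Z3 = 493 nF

Step 1 — Angular frequency: ω = 2π·f = 2π·102 = 640.9 rad/s.
Step 2 — Component impedances:
  Z1: Z = 1/(jωC) = -j/(ω·C) = 0 - j156 Ω
  Z2: Z = R = 12.7 Ω
  Z3: Z = 1/(jωC) = -j/(ω·C) = 0 - j3165 Ω
Step 3 — With the output port shorted to ground, the output series arm Z2 runs from the junction to ground; the shunt arm Z3 also runs from the junction to ground. They appear in parallel: Z3 || Z2 = 12.7 - j0.05096 Ω.
Step 4 — Series with input arm Z1: Z_in = Z1 + (Z3 || Z2) = 12.7 - j156.1 Ω = 156.6∠-85.3° Ω.

Z = 12.7 - j156.1 Ω = 156.6∠-85.3° Ω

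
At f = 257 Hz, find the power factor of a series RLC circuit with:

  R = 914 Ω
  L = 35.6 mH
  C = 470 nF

Step 1 — Angular frequency: ω = 2π·f = 2π·257 = 1615 rad/s.
Step 2 — Component impedances:
  R: Z = R = 914 Ω
  L: Z = jωL = j·1615·0.0356 = 0 + j57.49 Ω
  C: Z = 1/(jωC) = -j/(ω·C) = 0 - j1318 Ω
Step 3 — Series combination: Z_total = R + L + C = 914 - j1260 Ω = 1557∠-54.0° Ω.
Step 4 — Power factor: PF = cos(φ) = Re(Z)/|Z| = 914/1556.7 = 0.5871.
Step 5 — Type: Im(Z) = -1260 ⇒ leading (phase φ = -54.0°).

PF = 0.5871 (leading, φ = -54.0°)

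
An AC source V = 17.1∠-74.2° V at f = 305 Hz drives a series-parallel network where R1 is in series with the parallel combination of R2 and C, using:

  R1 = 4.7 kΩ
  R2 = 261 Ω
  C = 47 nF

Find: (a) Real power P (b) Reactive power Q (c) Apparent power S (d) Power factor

Step 1 — Angular frequency: ω = 2π·f = 2π·305 = 1916 rad/s.
Step 2 — Component impedances:
  R1: Z = R = 4700 Ω
  R2: Z = R = 261 Ω
  C: Z = 1/(jωC) = -j/(ω·C) = 0 - j1.11e+04 Ω
Step 3 — Parallel branch: R2 || C = 1/(1/R2 + 1/C) = 260.9 - j6.132 Ω.
Step 4 — Series with R1: Z_total = R1 + (R2 || C) = 4961 - j6.132 Ω = 4961∠-0.1° Ω.
Step 5 — Source phasor: V = 17.1∠-74.2° V = 4.656 - j16.45 V.
Step 6 — Current: I = V / Z = 0.0009426 - j0.003316 A = 0.003447∠-74.1° A.
Step 7 — Complex power: S = V·I* = 0.05894 - j7.286e-05 VA.
Step 8 — Real power: P = Re(S) = 0.05894 W.
Step 9 — Reactive power: Q = Im(S) = -7.286e-05 VAR.
Step 10 — Apparent power: |S| = 0.05894 VA.
Step 11 — Power factor: PF = P/|S| = 1 (leading).

(a) P = 0.05894 W  (b) Q = -7.286e-05 VAR  (c) S = 0.05894 VA  (d) PF = 1 (leading)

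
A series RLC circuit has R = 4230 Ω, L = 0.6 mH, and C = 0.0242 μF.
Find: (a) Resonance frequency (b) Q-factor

Step 1 — Resonance condition Im(Z)=0 gives ω₀ = 1/√(LC).
Step 2 — ω₀ = 1/√(0.0006·2.42e-08) = 2.624e+05 rad/s.
Step 3 — f₀ = ω₀/(2π) = 4.177e+04 Hz.
Step 4 — Series Q: Q = ω₀L/R = 2.624e+05·0.0006/4230 = 0.03722.

(a) f₀ = 4.177e+04 Hz  (b) Q = 0.03722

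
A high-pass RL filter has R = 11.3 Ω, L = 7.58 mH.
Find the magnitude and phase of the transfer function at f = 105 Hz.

Step 1 — Angular frequency: ω = 2π·105 = 659.7 rad/s.
Step 2 — Transfer function: H(jω) = jωL/(R + jωL).
Step 3 — Numerator jωL = j·5.001; denominator R + jωL = 11.3 + j5.001.
Step 4 — H = 0.1638 + j0.3701.
Step 5 — Magnitude: |H| = 0.4047 (-7.9 dB); phase: φ = 66.1°.

|H| = 0.4047 (-7.9 dB), φ = 66.1°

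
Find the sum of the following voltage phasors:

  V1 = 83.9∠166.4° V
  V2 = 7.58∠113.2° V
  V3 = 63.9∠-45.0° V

Step 1 — Convert each phasor to rectangular form:
  V1 = 83.9·(cos(166.4°) + j·sin(166.4°)) = -81.55 + j19.73 V
  V2 = 7.58·(cos(113.2°) + j·sin(113.2°)) = -2.986 + j6.967 V
  V3 = 63.9·(cos(-45.0°) + j·sin(-45.0°)) = 45.18 - j45.18 V
Step 2 — Sum components: V_total = -39.35 - j18.49 V.
Step 3 — Convert to polar: |V_total| = 43.48 V, ∠V_total = -154.8°.

V_total = 43.48∠-154.8° V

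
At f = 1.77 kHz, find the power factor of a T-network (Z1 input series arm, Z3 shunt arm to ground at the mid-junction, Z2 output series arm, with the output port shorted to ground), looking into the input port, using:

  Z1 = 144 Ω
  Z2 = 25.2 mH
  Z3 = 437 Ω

Step 1 — Angular frequency: ω = 2π·f = 2π·1770 = 1.112e+04 rad/s.
Step 2 — Component impedances:
  Z1: Z = R = 144 Ω
  Z2: Z = jωL = j·1.112e+04·0.0252 = 0 + j280.3 Ω
  Z3: Z = R = 437 Ω
Step 3 — With the output port shorted to ground, the output series arm Z2 runs from the junction to ground; the shunt arm Z3 also runs from the junction to ground. They appear in parallel: Z3 || Z2 = 127.4 + j198.6 Ω.
Step 4 — Series with input arm Z1: Z_in = Z1 + (Z3 || Z2) = 271.4 + j198.6 Ω = 336.3∠36.2° Ω.
Step 5 — Power factor: PF = cos(φ) = Re(Z)/|Z| = 271.4/336.3 = 0.807.
Step 6 — Type: Im(Z) = 198.6 ⇒ lagging (phase φ = 36.2°).

PF = 0.807 (lagging, φ = 36.2°)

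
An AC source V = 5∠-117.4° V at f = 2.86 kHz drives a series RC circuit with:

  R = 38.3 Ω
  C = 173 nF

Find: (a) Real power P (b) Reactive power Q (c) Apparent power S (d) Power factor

Step 1 — Angular frequency: ω = 2π·f = 2π·2860 = 1.797e+04 rad/s.
Step 2 — Component impedances:
  R: Z = R = 38.3 Ω
  C: Z = 1/(jωC) = -j/(ω·C) = 0 - j321.7 Ω
Step 3 — Series combination: Z_total = R + C = 38.3 - j321.7 Ω = 323.9∠-83.2° Ω.
Step 4 — Source phasor: V = 5∠-117.4° V = -2.301 - j4.439 V.
Step 5 — Current: I = V / Z = 0.01277 - j0.008674 A = 0.01543∠-34.2° A.
Step 6 — Complex power: S = V·I* = 0.009124 - j0.07663 VA.
Step 7 — Real power: P = Re(S) = 0.009124 W.
Step 8 — Reactive power: Q = Im(S) = -0.07663 VAR.
Step 9 — Apparent power: |S| = 0.07717 VA.
Step 10 — Power factor: PF = P/|S| = 0.1182 (leading).

(a) P = 0.009124 W  (b) Q = -0.07663 VAR  (c) S = 0.07717 VA  (d) PF = 0.1182 (leading)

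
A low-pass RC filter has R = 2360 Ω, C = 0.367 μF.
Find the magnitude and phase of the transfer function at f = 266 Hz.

Step 1 — Angular frequency: ω = 2π·266 = 1671 rad/s.
Step 2 — Transfer function: H(jω) = 1/(1 + jωRC).
Step 3 — Denominator: 1 + jωRC = 1 + j·1671·2360·3.67e-07 = 1 + j1.448.
Step 4 — H = 0.3231 - j0.4676.
Step 5 — Magnitude: |H| = 0.5684 (-4.9 dB); phase: φ = -55.4°.

|H| = 0.5684 (-4.9 dB), φ = -55.4°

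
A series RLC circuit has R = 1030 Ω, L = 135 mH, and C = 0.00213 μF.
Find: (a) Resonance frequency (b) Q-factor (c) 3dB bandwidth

Step 1 — Resonance: ω₀ = 1/√(LC) = 1/√(0.135·2.13e-09) = 5.897e+04 rad/s.
Step 2 — f₀ = ω₀/(2π) = 9386 Hz.
Step 3 — Series Q: Q = ω₀L/R = 5.897e+04·0.135/1030 = 7.729.
Step 4 — Bandwidth: Δω = ω₀/Q = 7630 rad/s; BW = Δω/(2π) = 1214 Hz.

(a) f₀ = 9386 Hz  (b) Q = 7.729  (c) BW = 1214 Hz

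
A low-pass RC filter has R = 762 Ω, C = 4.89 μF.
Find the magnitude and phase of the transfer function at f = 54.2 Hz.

Step 1 — Angular frequency: ω = 2π·54.2 = 340.5 rad/s.
Step 2 — Transfer function: H(jω) = 1/(1 + jωRC).
Step 3 — Denominator: 1 + jωRC = 1 + j·340.5·762·4.89e-06 = 1 + j1.269.
Step 4 — H = 0.3831 - j0.4861.
Step 5 — Magnitude: |H| = 0.619 (-4.2 dB); phase: φ = -51.8°.

|H| = 0.619 (-4.2 dB), φ = -51.8°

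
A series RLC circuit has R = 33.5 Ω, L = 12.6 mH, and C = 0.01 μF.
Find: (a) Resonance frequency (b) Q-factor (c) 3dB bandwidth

Step 1 — Resonance condition Im(Z)=0 gives ω₀ = 1/√(LC).
Step 2 — ω₀ = 1/√(0.0126·1e-08) = 8.909e+04 rad/s.
Step 3 — f₀ = ω₀/(2π) = 1.418e+04 Hz.
Step 4 — Series Q: Q = ω₀L/R = 8.909e+04·0.0126/33.5 = 33.51.
Step 5 — 3dB bandwidth: Δω = ω₀/Q = 2659 rad/s; BW = Δω/(2π) = 423.2 Hz.

(a) f₀ = 1.418e+04 Hz  (b) Q = 33.51  (c) BW = 423.2 Hz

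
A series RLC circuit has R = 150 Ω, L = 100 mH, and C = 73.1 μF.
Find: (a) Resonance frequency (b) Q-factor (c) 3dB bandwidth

Step 1 — Resonance: ω₀ = 1/√(LC) = 1/√(0.1·7.31e-05) = 369.9 rad/s.
Step 2 — f₀ = ω₀/(2π) = 58.87 Hz.
Step 3 — Series Q: Q = ω₀L/R = 369.9·0.1/150 = 0.2466.
Step 4 — Bandwidth: Δω = ω₀/Q = 1500 rad/s; BW = Δω/(2π) = 238.7 Hz.

(a) f₀ = 58.87 Hz  (b) Q = 0.2466  (c) BW = 238.7 Hz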